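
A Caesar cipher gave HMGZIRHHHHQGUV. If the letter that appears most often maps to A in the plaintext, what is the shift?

The most frequent ciphertext letter is H (appears 5 times).
H is position 7; A is position 0.
Shift = 7.

7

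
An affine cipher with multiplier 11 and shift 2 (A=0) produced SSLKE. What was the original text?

SSPWM

The inverse of 11 mod 26 is 19, since 11·19=209≡1. Apply D(y)=19·(y−2) mod 26:
S(18): 19·(18−2)=304≡18 → S
S(18): 19·(18−2)=304≡18 → S
L(11): 19·(11−2)=171≡15 → P
K(10): 19·(10−2)=152≡22 → W
E(4): 19·(4−2)=38≡12 → M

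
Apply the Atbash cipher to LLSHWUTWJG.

L(11) → O(14)
L(11) → O(14)
S(18) → H(7)
H(7) → S(18)
W(22) → D(3)
U(20) → F(5)
T(19) → G(6)
W(22) → D(3)
J(9) → Q(16)
G(6) → T(19)

OOHSDFGDQT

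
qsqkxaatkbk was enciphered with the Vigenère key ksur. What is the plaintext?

Repeat the key across the ciphertext: ksurksurksu
q(16)−k(10): 6 → g
s(18)−s(18): 0 → a
q(16)−u(20): -4≡22 → w
k(10)−r(17): -7≡19 → t
x(23)−k(10): 13 → n
a(0)−s(18): -18≡8 → i
a(0)−u(20): -20≡6 → g
t(19)−r(17): 2 → c
k(10)−k(10): 0 → a
b(1)−s(18): -17≡9 → j
k(10)−u(20): -10≡16 → q

gawtnigcajq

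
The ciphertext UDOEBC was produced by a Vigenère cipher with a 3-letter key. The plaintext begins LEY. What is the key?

Subtract each crib letter from the matching ciphertext letter (mod 26):
U(20)−L(11)=9 → J
D(3)−E(4)=-1≡25 → Z
O(14)−Y(24)=-10≡16 → Q

JZQ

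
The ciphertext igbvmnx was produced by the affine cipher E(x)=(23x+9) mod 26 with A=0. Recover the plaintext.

jbuwzqe

The inverse of 23 mod 26 is 17, since 23·17=391≡1. Apply D(y)=17·(y−9) mod 26:
i(8): 17·(8−9)=-17≡9 → j
g(6): 17·(6−9)=-51≡1 → b
b(1): 17·(1−9)=-136≡20 → u
v(21): 17·(21−9)=204≡22 → w
m(12): 17·(12−9)=51≡25 → z
n(13): 17·(13−9)=68≡16 → q
x(23): 17·(23−9)=238≡4 → e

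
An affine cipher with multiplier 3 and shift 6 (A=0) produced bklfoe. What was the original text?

hktrui

The inverse of 3 mod 26 is 9, since 3·9=27≡1. Apply D(y)=9·(y−6) mod 26:
b(1): 9·(1−6)=-45≡7 → h
k(10): 9·(10−6)=36≡10 → k
l(11): 9·(11−6)=45≡19 → t
f(5): 9·(5−6)=-9≡17 → r
o(14): 9·(14−6)=72≡20 → u
e(4): 9·(4−6)=-18≡8 → i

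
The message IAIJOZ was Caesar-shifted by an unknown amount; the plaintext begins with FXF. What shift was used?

From the crib: I(8)−F(5)=3, so the shift is 3.

3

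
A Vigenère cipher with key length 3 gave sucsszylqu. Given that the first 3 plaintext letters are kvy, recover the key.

ize

Subtract each crib letter from the matching ciphertext letter (mod 26):
s(18)−k(10)=8 → i
u(20)−v(21)=-1≡25 → z
c(2)−y(24)=-22≡4 → e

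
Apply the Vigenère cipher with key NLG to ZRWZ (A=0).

MCCM

Repeat the key across the message: NLGN
Z(25)+N(13): 38≡12 → M
R(17)+L(11): 28≡2 → C
W(22)+G(6): 28≡2 → C
Z(25)+N(13): 38≡12 → M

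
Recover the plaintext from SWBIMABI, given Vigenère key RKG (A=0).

Repeat the key across the ciphertext: RKGRKGRK
S(18)−R(17): 1 → B
W(22)−K(10): 12 → M
B(1)−G(6): -5≡21 → V
I(8)−R(17): -9≡17 → R
M(12)−K(10): 2 → C
A(0)−G(6): -6≡20 → U
B(1)−R(17): -16≡10 → K
I(8)−K(10): -2≡24 → Y

BMVRCUKY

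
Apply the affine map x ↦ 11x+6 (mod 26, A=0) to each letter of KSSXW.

K(10): 11·10+6=116≡12 → M
S(18): 11·18+6=204≡22 → W
S(18): 11·18+6=204≡22 → W
X(23): 11·23+6=259≡25 → Z
W(22): 11·22+6=248≡14 → O

MWWZO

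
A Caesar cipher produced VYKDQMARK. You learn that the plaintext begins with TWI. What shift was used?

From the crib: V(21)−T(19)=2, so the shift is 2.

2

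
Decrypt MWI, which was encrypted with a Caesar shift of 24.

M(12): 12−24=-12≡14 → O
W(22): 22−24=-2≡24 → Y
I(8): 8−24=-16≡10 → K

OYK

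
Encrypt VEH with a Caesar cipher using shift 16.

V(21): 21+16=37≡11 → L
E(4): 4+16=20 → U
H(7): 7+16=23 → X

LUX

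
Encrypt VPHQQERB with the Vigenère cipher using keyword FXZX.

AMGNVBQY

Repeat the key across the message: FXZXFXZX
V(21)+F(5): 26≡0 → A
P(15)+X(23): 38≡12 → M
H(7)+Z(25): 32≡6 → G
Q(16)+X(23): 39≡13 → N
Q(16)+F(5): 21 → V
E(4)+X(23): 27≡1 → B
R(17)+Z(25): 42≡16 → Q
B(1)+X(23): 24 → Y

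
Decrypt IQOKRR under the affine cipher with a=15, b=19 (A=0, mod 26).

BFRPMM

The inverse of 15 mod 26 is 7, since 15·7=105≡1. Apply D(y)=7·(y−19) mod 26:
I(8): 7·(8−19)=-77≡1 → B
Q(16): 7·(16−19)=-21≡5 → F
O(14): 7·(14−19)=-35≡17 → R
K(10): 7·(10−19)=-63≡15 → P
R(17): 7·(17−19)=-14≡12 → M
R(17): 7·(17−19)=-14≡12 → M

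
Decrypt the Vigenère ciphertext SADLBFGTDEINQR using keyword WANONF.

WAQXOAKTQQVIUR

Repeat the key across the ciphertext: WANONFWANONFWA
S(18)−W(22): -4≡22 → W
A(0)−A(0): 0 → A
D(3)−N(13): -10≡16 → Q
L(11)−O(14): -3≡23 → X
B(1)−N(13): -12≡14 → O
F(5)−F(5): 0 → A
G(6)−W(22): -16≡10 → K
T(19)−A(0): 19 → T
D(3)−N(13): -10≡16 → Q
E(4)−O(14): -10≡16 → Q
I(8)−N(13): -5≡21 → V
N(13)−F(5): 8 → I
Q(16)−W(22): -6≡20 → U
R(17)−A(0): 17 → R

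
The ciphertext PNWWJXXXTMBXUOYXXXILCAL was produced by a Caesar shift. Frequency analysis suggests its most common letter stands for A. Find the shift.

The most frequent ciphertext letter is X (appears 7 times).
X is position 23; A is position 0.
Shift = 23.

23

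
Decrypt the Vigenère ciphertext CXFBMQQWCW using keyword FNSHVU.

XKNURWLJKP

Repeat the key across the ciphertext: FNSHVUFNSH
C(2)−F(5): -3≡23 → X
X(23)−N(13): 10 → K
F(5)−S(18): -13≡13 → N
B(1)−H(7): -6≡20 → U
M(12)−V(21): -9≡17 → R
Q(16)−U(20): -4≡22 → W
Q(16)−F(5): 11 → L
W(22)−N(13): 9 → J
C(2)−S(18): -16≡10 → K
W(22)−H(7): 15 → P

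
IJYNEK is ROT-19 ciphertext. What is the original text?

I(8): 8−19=-11≡15 → P
J(9): 9−19=-10≡16 → Q
Y(24): 24−19=5 → F
N(13): 13−19=-6≡20 → U
E(4): 4−19=-15≡11 → L
K(10): 10−19=-9≡17 → R

PQFULR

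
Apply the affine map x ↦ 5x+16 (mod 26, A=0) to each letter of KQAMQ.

K(10): 5·10+16=66≡14 → O
Q(16): 5·16+16=96≡18 → S
A(0): 5·0+16=16 → Q
M(12): 5·12+16=76≡24 → Y
Q(16): 5·16+16=96≡18 → S

OSQYS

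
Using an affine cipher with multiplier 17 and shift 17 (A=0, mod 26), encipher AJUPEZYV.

ROTMHAJK

A(0): 17·0+17=17 → R
J(9): 17·9+17=170≡14 → O
U(20): 17·20+17=357≡19 → T
P(15): 17·15+17=272≡12 → M
E(4): 17·4+17=85≡7 → H
Z(25): 17·25+17=442≡0 → A
Y(24): 17·24+17=425≡9 → J
V(21): 17·21+17=374≡10 → K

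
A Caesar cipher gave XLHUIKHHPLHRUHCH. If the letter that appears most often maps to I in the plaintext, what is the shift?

25

The most frequent ciphertext letter is H (appears 6 times).
H is position 7; I is position 8.
Shift = -1≡25.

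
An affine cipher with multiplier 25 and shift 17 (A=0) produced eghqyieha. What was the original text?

nlkbtjnkr

The inverse of 25 mod 26 is 25, since 25·25=625≡1. Apply D(y)=25·(y−17) mod 26:
e(4): 25·(4−17)=-325≡13 → n
g(6): 25·(6−17)=-275≡11 → l
h(7): 25·(7−17)=-250≡10 → k
q(16): 25·(16−17)=-25≡1 → b
y(24): 25·(24−17)=175≡19 → t
i(8): 25·(8−17)=-225≡9 → j
e(4): 25·(4−17)=-325≡13 → n
h(7): 25·(7−17)=-250≡10 → k
a(0): 25·(0−17)=-425≡17 → r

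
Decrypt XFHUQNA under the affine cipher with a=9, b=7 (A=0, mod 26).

WUANBSF

The inverse of 9 mod 26 is 3, since 9·3=27≡1. Apply D(y)=3·(y−7) mod 26:
X(23): 3·(23−7)=48≡22 → W
F(5): 3·(5−7)=-6≡20 → U
H(7): 3·(7−7)=0 → A
U(20): 3·(20−7)=39≡13 → N
Q(16): 3·(16−7)=27≡1 → B
N(13): 3·(13−7)=18 → S
A(0): 3·(0−7)=-21≡5 → F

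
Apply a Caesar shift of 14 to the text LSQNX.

ZGEBL

L(11): 11+14=25 → Z
S(18): 18+14=32≡6 → G
Q(16): 16+14=30≡4 → E
N(13): 13+14=27≡1 → B
X(23): 23+14=37≡11 → L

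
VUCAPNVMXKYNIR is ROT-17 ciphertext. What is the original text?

EDLJYWEVGTHWRA

V(21): 21−17=4 → E
U(20): 20−17=3 → D
C(2): 2−17=-15≡11 → L
A(0): 0−17=-17≡9 → J
P(15): 15−17=-2≡24 → Y
N(13): 13−17=-4≡22 → W
V(21): 21−17=4 → E
M(12): 12−17=-5≡21 → V
X(23): 23−17=6 → G
K(10): 10−17=-7≡19 → T
Y(24): 24−17=7 → H
N(13): 13−17=-4≡22 → W
I(8): 8−17=-9≡17 → R
R(17): 17−17=0 → A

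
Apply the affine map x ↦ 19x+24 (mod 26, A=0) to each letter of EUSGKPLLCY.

E(4): 19·4+24=100≡22 → W
U(20): 19·20+24=404≡14 → O
S(18): 19·18+24=366≡2 → C
G(6): 19·6+24=138≡8 → I
K(10): 19·10+24=214≡6 → G
P(15): 19·15+24=309≡23 → X
L(11): 19·11+24=233≡25 → Z
L(11): 19·11+24=233≡25 → Z
C(2): 19·2+24=62≡10 → K
Y(24): 19·24+24=480≡12 → M

WOCIGXZZKM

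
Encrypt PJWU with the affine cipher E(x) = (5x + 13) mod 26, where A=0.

P(15): 5·15+13=88≡10 → K
J(9): 5·9+13=58≡6 → G
W(22): 5·22+13=123≡19 → T
U(20): 5·20+13=113≡9 → J

KGTJ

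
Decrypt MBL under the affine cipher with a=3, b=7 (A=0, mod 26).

TYK

The inverse of 3 mod 26 is 9, since 3·9=27≡1. Apply D(y)=9·(y−7) mod 26:
M(12): 9·(12−7)=45≡19 → T
B(1): 9·(1−7)=-54≡24 → Y
L(11): 9·(11−7)=36≡10 → K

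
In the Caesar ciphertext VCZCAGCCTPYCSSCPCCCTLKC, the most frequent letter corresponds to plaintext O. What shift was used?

14

The most frequent ciphertext letter is C (appears 10 times).
C is position 2; O is position 14.
Shift = -12≡14.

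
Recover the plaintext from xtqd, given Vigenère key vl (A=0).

civs

Repeat the key across the ciphertext: vlvl
x(23)−v(21): 2 → c
t(19)−l(11): 8 → i
q(16)−v(21): -5≡21 → v
d(3)−l(11): -8≡18 → s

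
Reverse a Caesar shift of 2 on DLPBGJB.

BJNZEHZ

D(3): 3−2=1 → B
L(11): 11−2=9 → J
P(15): 15−2=13 → N
B(1): 1−2=-1≡25 → Z
G(6): 6−2=4 → E
J(9): 9−2=7 → H
B(1): 1−2=-1≡25 → Z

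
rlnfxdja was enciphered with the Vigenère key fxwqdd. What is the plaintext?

Repeat the key across the ciphertext: fxwqddfx
r(17)−f(5): 12 → m
l(11)−x(23): -12≡14 → o
n(13)−w(22): -9≡17 → r
f(5)−q(16): -11≡15 → p
x(23)−d(3): 20 → u
d(3)−d(3): 0 → a
j(9)−f(5): 4 → e
a(0)−x(23): -23≡3 → d

morpuaed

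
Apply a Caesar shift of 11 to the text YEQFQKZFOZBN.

JPBQBVKQZKMY

Y(24): 24+11=35≡9 → J
E(4): 4+11=15 → P
Q(16): 16+11=27≡1 → B
F(5): 5+11=16 → Q
Q(16): 16+11=27≡1 → B
K(10): 10+11=21 → V
Z(25): 25+11=36≡10 → K
F(5): 5+11=16 → Q
O(14): 14+11=25 → Z
Z(25): 25+11=36≡10 → K
B(1): 1+11=12 → M
N(13): 13+11=24 → Y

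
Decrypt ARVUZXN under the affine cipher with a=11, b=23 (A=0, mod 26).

The inverse of 11 mod 26 is 19, since 11·19=209≡1. Apply D(y)=19·(y−23) mod 26:
A(0): 19·(0−23)=-437≡5 → F
R(17): 19·(17−23)=-114≡16 → Q
V(21): 19·(21−23)=-38≡14 → O
U(20): 19·(20−23)=-57≡21 → V
Z(25): 19·(25−23)=38≡12 → M
X(23): 19·(23−23)=0 → A
N(13): 19·(13−23)=-190≡18 → S

FQOVMAS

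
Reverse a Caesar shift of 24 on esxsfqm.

guzuhso

e(4): 4−24=-20≡6 → g
s(18): 18−24=-6≡20 → u
x(23): 23−24=-1≡25 → z
s(18): 18−24=-6≡20 → u
f(5): 5−24=-19≡7 → h
q(16): 16−24=-8≡18 → s
m(12): 12−24=-12≡14 → o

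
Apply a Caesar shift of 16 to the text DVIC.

TLYS

D(3): 3+16=19 → T
V(21): 21+16=37≡11 → L
I(8): 8+16=24 → Y
C(2): 2+16=18 → S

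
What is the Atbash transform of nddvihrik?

mwwersirp

n(13) → m(12)
d(3) → w(22)
d(3) → w(22)
v(21) → e(4)
i(8) → r(17)
h(7) → s(18)
r(17) → i(8)
i(8) → r(17)
k(10) → p(15)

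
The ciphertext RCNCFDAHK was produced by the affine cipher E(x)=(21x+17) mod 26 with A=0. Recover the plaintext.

The inverse of 21 mod 26 is 5, since 21·5=105≡1. Apply D(y)=5·(y−17) mod 26:
R(17): 5·(17−17)=0 → A
C(2): 5·(2−17)=-75≡3 → D
N(13): 5·(13−17)=-20≡6 → G
C(2): 5·(2−17)=-75≡3 → D
F(5): 5·(5−17)=-60≡18 → S
D(3): 5·(3−17)=-70≡8 → I
A(0): 5·(0−17)=-85≡19 → T
H(7): 5·(7−17)=-50≡2 → C
K(10): 5·(10−17)=-35≡17 → R

ADGDSITCR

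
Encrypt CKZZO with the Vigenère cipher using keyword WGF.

YQEVU

Repeat the key across the message: WGFWG
C(2)+W(22): 24 → Y
K(10)+G(6): 16 → Q
Z(25)+F(5): 30≡4 → E
Z(25)+W(22): 47≡21 → V
O(14)+G(6): 20 → U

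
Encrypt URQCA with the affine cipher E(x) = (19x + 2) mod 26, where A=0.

U(20): 19·20+2=382≡18 → S
R(17): 19·17+2=325≡13 → N
Q(16): 19·16+2=306≡20 → U
C(2): 19·2+2=40≡14 → O
A(0): 19·0+2=2 → C

SNUOC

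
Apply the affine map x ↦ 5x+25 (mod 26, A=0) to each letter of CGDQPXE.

C(2): 5·2+25=35≡9 → J
G(6): 5·6+25=55≡3 → D
D(3): 5·3+25=40≡14 → O
Q(16): 5·16+25=105≡1 → B
P(15): 5·15+25=100≡22 → W
X(23): 5·23+25=140≡10 → K
E(4): 5·4+25=45≡19 → T

JDOBWKT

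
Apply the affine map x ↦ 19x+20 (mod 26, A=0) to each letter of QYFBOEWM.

MILNASWO

Q(16): 19·16+20=324≡12 → M
Y(24): 19·24+20=476≡8 → I
F(5): 19·5+20=115≡11 → L
B(1): 19·1+20=39≡13 → N
O(14): 19·14+20=286≡0 → A
E(4): 19·4+20=96≡18 → S
W(22): 19·22+20=438≡22 → W
M(12): 19·12+20=248≡14 → O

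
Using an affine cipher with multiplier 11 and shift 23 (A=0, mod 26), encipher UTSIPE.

JYNHGP

U(20): 11·20+23=243≡9 → J
T(19): 11·19+23=232≡24 → Y
S(18): 11·18+23=221≡13 → N
I(8): 11·8+23=111≡7 → H
P(15): 11·15+23=188≡6 → G
E(4): 11·4+23=67≡15 → P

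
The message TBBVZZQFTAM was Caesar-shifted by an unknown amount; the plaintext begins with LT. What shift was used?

From the crib: T(19)−L(11)=8, so the shift is 8.

8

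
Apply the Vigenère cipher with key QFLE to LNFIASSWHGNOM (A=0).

BSQMQXDAXLYSC

Repeat the key across the message: QFLEQFLEQFLEQ
L(11)+Q(16): 27≡1 → B
N(13)+F(5): 18 → S
F(5)+L(11): 16 → Q
I(8)+E(4): 12 → M
A(0)+Q(16): 16 → Q
S(18)+F(5): 23 → X
S(18)+L(11): 29≡3 → D
W(22)+E(4): 26≡0 → A
H(7)+Q(16): 23 → X
G(6)+F(5): 11 → L
N(13)+L(11): 24 → Y
O(14)+E(4): 18 → S
M(12)+Q(16): 28≡2 → C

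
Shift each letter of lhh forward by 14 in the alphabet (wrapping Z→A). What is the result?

zvv

l(11): 11+14=25 → z
h(7): 7+14=21 → v
h(7): 7+14=21 → v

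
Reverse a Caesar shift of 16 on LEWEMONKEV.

L(11): 11−16=-5≡21 → V
E(4): 4−16=-12≡14 → O
W(22): 22−16=6 → G
E(4): 4−16=-12≡14 → O
M(12): 12−16=-4≡22 → W
O(14): 14−16=-2≡24 → Y
N(13): 13−16=-3≡23 → X
K(10): 10−16=-6≡20 → U
E(4): 4−16=-12≡14 → O
V(21): 21−16=5 → F

VOGOWYXUOF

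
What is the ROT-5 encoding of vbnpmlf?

agsurqk

v(21): 21+5=26≡0 → a
b(1): 1+5=6 → g
n(13): 13+5=18 → s
p(15): 15+5=20 → u
m(12): 12+5=17 → r
l(11): 11+5=16 → q
f(5): 5+5=10 → k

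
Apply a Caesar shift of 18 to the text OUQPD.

O(14): 14+18=32≡6 → G
U(20): 20+18=38≡12 → M
Q(16): 16+18=34≡8 → I
P(15): 15+18=33≡7 → H
D(3): 3+18=21 → V

GMIHV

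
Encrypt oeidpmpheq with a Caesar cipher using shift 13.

o(14): 14+13=27≡1 → b
e(4): 4+13=17 → r
i(8): 8+13=21 → v
d(3): 3+13=16 → q
p(15): 15+13=28≡2 → c
m(12): 12+13=25 → z
p(15): 15+13=28≡2 → c
h(7): 7+13=20 → u
e(4): 4+13=17 → r
q(16): 16+13=29≡3 → d

brvqczcurd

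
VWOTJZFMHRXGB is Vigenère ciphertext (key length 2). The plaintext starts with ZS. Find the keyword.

Subtract each crib letter from the matching ciphertext letter (mod 26):
V(21)−Z(25)=-4≡22 → W
W(22)−S(18)=4 → E

WE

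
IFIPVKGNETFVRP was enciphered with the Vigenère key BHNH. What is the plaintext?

HYVIUDTGDMSOQI

Repeat the key across the ciphertext: BHNHBHNHBHNHBH
I(8)−B(1): 7 → H
F(5)−H(7): -2≡24 → Y
I(8)−N(13): -5≡21 → V
P(15)−H(7): 8 → I
V(21)−B(1): 20 → U
K(10)−H(7): 3 → D
G(6)−N(13): -7≡19 → T
N(13)−H(7): 6 → G
E(4)−B(1): 3 → D
T(19)−H(7): 12 → M
F(5)−N(13): -8≡18 → S
V(21)−H(7): 14 → O
R(17)−B(1): 16 → Q
P(15)−H(7): 8 → I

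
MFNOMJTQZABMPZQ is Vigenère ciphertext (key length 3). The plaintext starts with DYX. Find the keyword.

Subtract each crib letter from the matching ciphertext letter (mod 26):
M(12)−D(3)=9 → J
F(5)−Y(24)=-19≡7 → H
N(13)−X(23)=-10≡16 → Q

JHQ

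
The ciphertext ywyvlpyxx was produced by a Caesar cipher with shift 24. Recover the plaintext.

ayaxnrazz

y(24): 24−24=0 → a
w(22): 22−24=-2≡24 → y
y(24): 24−24=0 → a
v(21): 21−24=-3≡23 → x
l(11): 11−24=-13≡13 → n
p(15): 15−24=-9≡17 → r
y(24): 24−24=0 → a
x(23): 23−24=-1≡25 → z
x(23): 23−24=-1≡25 → z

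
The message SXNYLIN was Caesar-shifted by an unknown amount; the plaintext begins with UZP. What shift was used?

From the crib: S(18)−U(20)=-2≡24, so the shift is 24.

24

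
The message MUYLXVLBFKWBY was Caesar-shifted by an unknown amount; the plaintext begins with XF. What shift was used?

15

From the crib: M(12)−X(23)=-11≡15, so the shift is 15.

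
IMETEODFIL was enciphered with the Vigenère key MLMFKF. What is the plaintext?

Repeat the key across the ciphertext: MLMFKFMLMF
I(8)−M(12): -4≡22 → W
M(12)−L(11): 1 → B
E(4)−M(12): -8≡18 → S
T(19)−F(5): 14 → O
E(4)−K(10): -6≡20 → U
O(14)−F(5): 9 → J
D(3)−M(12): -9≡17 → R
F(5)−L(11): -6≡20 → U
I(8)−M(12): -4≡22 → W
L(11)−F(5): 6 → G

WBSOUJRUWG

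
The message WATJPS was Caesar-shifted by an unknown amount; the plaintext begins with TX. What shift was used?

From the crib: W(22)−T(19)=3, so the shift is 3.

3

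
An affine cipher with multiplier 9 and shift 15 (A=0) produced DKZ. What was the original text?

The inverse of 9 mod 26 is 3, since 9·3=27≡1. Apply D(y)=3·(y−15) mod 26:
D(3): 3·(3−15)=-36≡16 → Q
K(10): 3·(10−15)=-15≡11 → L
Z(25): 3·(25−15)=30≡4 → E

QLE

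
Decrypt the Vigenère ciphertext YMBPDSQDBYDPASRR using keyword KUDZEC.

OSYQZQGJYZZNQYOS

Repeat the key across the ciphertext: KUDZECKUDZECKUDZ
Y(24)−K(10): 14 → O
M(12)−U(20): -8≡18 → S
B(1)−D(3): -2≡24 → Y
P(15)−Z(25): -10≡16 → Q
D(3)−E(4): -1≡25 → Z
S(18)−C(2): 16 → Q
Q(16)−K(10): 6 → G
D(3)−U(20): -17≡9 → J
B(1)−D(3): -2≡24 → Y
Y(24)−Z(25): -1≡25 → Z
D(3)−E(4): -1≡25 → Z
P(15)−C(2): 13 → N
A(0)−K(10): -10≡16 → Q
S(18)−U(20): -2≡24 → Y
R(17)−D(3): 14 → O
R(17)−Z(25): -8≡18 → S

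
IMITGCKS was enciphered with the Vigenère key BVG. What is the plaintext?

HRCSLWJX

Repeat the key across the ciphertext: BVGBVGBV
I(8)−B(1): 7 → H
M(12)−V(21): -9≡17 → R
I(8)−G(6): 2 → C
T(19)−B(1): 18 → S
G(6)−V(21): -15≡11 → L
C(2)−G(6): -4≡22 → W
K(10)−B(1): 9 → J
S(18)−V(21): -3≡23 → X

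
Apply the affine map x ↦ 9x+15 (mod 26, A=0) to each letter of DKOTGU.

QBLERN

D(3): 9·3+15=42≡16 → Q
K(10): 9·10+15=105≡1 → B
O(14): 9·14+15=141≡11 → L
T(19): 9·19+15=186≡4 → E
G(6): 9·6+15=69≡17 → R
U(20): 9·20+15=195≡13 → N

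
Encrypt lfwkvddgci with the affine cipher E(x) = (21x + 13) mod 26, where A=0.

kohpmyyjdz

l(11): 21·11+13=244≡10 → k
f(5): 21·5+13=118≡14 → o
w(22): 21·22+13=475≡7 → h
k(10): 21·10+13=223≡15 → p
v(21): 21·21+13=454≡12 → m
d(3): 21·3+13=76≡24 → y
d(3): 21·3+13=76≡24 → y
g(6): 21·6+13=139≡9 → j
c(2): 21·2+13=55≡3 → d
i(8): 21·8+13=181≡25 → z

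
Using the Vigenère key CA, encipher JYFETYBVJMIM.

Repeat the key across the message: CACACACACACA
J(9)+C(2): 11 → L
Y(24)+A(0): 24 → Y
F(5)+C(2): 7 → H
E(4)+A(0): 4 → E
T(19)+C(2): 21 → V
Y(24)+A(0): 24 → Y
B(1)+C(2): 3 → D
V(21)+A(0): 21 → V
J(9)+C(2): 11 → L
M(12)+A(0): 12 → M
I(8)+C(2): 10 → K
M(12)+A(0): 12 → M

LYHEVYDVLMKM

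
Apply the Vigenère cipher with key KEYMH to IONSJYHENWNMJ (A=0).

Repeat the key across the message: KEYMHKEYMHKEY
I(8)+K(10): 18 → S
O(14)+E(4): 18 → S
N(13)+Y(24): 37≡11 → L
S(18)+M(12): 30≡4 → E
J(9)+H(7): 16 → Q
Y(24)+K(10): 34≡8 → I
H(7)+E(4): 11 → L
E(4)+Y(24): 28≡2 → C
N(13)+M(12): 25 → Z
W(22)+H(7): 29≡3 → D
N(13)+K(10): 23 → X
M(12)+E(4): 16 → Q
J(9)+Y(24): 33≡7 → H

SSLEQILCZDXQH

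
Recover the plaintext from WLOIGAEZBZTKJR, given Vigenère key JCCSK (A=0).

Repeat the key across the ciphertext: JCCSKJCCSKJCCS
W(22)−J(9): 13 → N
L(11)−C(2): 9 → J
O(14)−C(2): 12 → M
I(8)−S(18): -10≡16 → Q
G(6)−K(10): -4≡22 → W
A(0)−J(9): -9≡17 → R
E(4)−C(2): 2 → C
Z(25)−C(2): 23 → X
B(1)−S(18): -17≡9 → J
Z(25)−K(10): 15 → P
T(19)−J(9): 10 → K
K(10)−C(2): 8 → I
J(9)−C(2): 7 → H
R(17)−S(18): -1≡25 → Z

NJMQWRCXJPKIHZ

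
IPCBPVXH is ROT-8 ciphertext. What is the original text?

AHUTHNPZ

I(8): 8−8=0 → A
P(15): 15−8=7 → H
C(2): 2−8=-6≡20 → U
B(1): 1−8=-7≡19 → T
P(15): 15−8=7 → H
V(21): 21−8=13 → N
X(23): 23−8=15 → P
H(7): 7−8=-1≡25 → Z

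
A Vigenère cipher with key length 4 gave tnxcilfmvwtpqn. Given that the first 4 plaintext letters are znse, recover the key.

Subtract each crib letter from the matching ciphertext letter (mod 26):
t(19)−z(25)=-6≡20 → u
n(13)−n(13)=0 → a
x(23)−s(18)=5 → f
c(2)−e(4)=-2≡24 → y

uafy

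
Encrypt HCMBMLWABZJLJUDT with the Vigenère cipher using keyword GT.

Repeat the key across the message: GTGTGTGTGTGTGTGT
H(7)+G(6): 13 → N
C(2)+T(19): 21 → V
M(12)+G(6): 18 → S
B(1)+T(19): 20 → U
M(12)+G(6): 18 → S
L(11)+T(19): 30≡4 → E
W(22)+G(6): 28≡2 → C
A(0)+T(19): 19 → T
B(1)+G(6): 7 → H
Z(25)+T(19): 44≡18 → S
J(9)+G(6): 15 → P
L(11)+T(19): 30≡4 → E
J(9)+G(6): 15 → P
U(20)+T(19): 39≡13 → N
D(3)+G(6): 9 → J
T(19)+T(19): 38≡12 → M

NVSUSECTHSPEPNJM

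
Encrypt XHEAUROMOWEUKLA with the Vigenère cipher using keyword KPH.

HWLKJYYBVGTBUAH

Repeat the key across the message: KPHKPHKPHKPHKPH
X(23)+K(10): 33≡7 → H
H(7)+P(15): 22 → W
E(4)+H(7): 11 → L
A(0)+K(10): 10 → K
U(20)+P(15): 35≡9 → J
R(17)+H(7): 24 → Y
O(14)+K(10): 24 → Y
M(12)+P(15): 27≡1 → B
O(14)+H(7): 21 → V
W(22)+K(10): 32≡6 → G
E(4)+P(15): 19 → T
U(20)+H(7): 27≡1 → B
K(10)+K(10): 20 → U
L(11)+P(15): 26≡0 → A
A(0)+H(7): 7 → H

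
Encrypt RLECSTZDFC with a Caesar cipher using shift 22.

R(17): 17+22=39≡13 → N
L(11): 11+22=33≡7 → H
E(4): 4+22=26≡0 → A
C(2): 2+22=24 → Y
S(18): 18+22=40≡14 → O
T(19): 19+22=41≡15 → P
Z(25): 25+22=47≡21 → V
D(3): 3+22=25 → Z
F(5): 5+22=27≡1 → B
C(2): 2+22=24 → Y

NHAYOPVZBY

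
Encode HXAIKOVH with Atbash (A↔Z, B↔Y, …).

H(7) → S(18)
X(23) → C(2)
A(0) → Z(25)
I(8) → R(17)
K(10) → P(15)
O(14) → L(11)
V(21) → E(4)
H(7) → S(18)

SCZRPLES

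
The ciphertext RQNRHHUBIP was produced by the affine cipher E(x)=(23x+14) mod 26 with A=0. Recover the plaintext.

The inverse of 23 mod 26 is 17, since 23·17=391≡1. Apply D(y)=17·(y−14) mod 26:
R(17): 17·(17−14)=51≡25 → Z
Q(16): 17·(16−14)=34≡8 → I
N(13): 17·(13−14)=-17≡9 → J
R(17): 17·(17−14)=51≡25 → Z
H(7): 17·(7−14)=-119≡11 → L
H(7): 17·(7−14)=-119≡11 → L
U(20): 17·(20−14)=102≡24 → Y
B(1): 17·(1−14)=-221≡13 → N
I(8): 17·(8−14)=-102≡2 → C
P(15): 17·(15−14)=17 → R

ZIJZLLYNCR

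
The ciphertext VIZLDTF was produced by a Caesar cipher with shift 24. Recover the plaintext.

XKBNFVH

V(21): 21−24=-3≡23 → X
I(8): 8−24=-16≡10 → K
Z(25): 25−24=1 → B
L(11): 11−24=-13≡13 → N
D(3): 3−24=-21≡5 → F
T(19): 19−24=-5≡21 → V
F(5): 5−24=-19≡7 → H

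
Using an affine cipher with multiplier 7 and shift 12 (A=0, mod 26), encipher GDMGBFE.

CHSCTVO

G(6): 7·6+12=54≡2 → C
D(3): 7·3+12=33≡7 → H
M(12): 7·12+12=96≡18 → S
G(6): 7·6+12=54≡2 → C
B(1): 7·1+12=19 → T
F(5): 7·5+12=47≡21 → V
E(4): 7·4+12=40≡14 → O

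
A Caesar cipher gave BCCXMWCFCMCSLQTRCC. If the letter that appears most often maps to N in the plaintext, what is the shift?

15

The most frequent ciphertext letter is C (appears 7 times).
C is position 2; N is position 13.
Shift = -11≡15.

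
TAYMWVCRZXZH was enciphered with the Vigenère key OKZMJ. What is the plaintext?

Repeat the key across the ciphertext: OKZMJOKZMJOK
T(19)−O(14): 5 → F
A(0)−K(10): -10≡16 → Q
Y(24)−Z(25): -1≡25 → Z
M(12)−M(12): 0 → A
W(22)−J(9): 13 → N
V(21)−O(14): 7 → H
C(2)−K(10): -8≡18 → S
R(17)−Z(25): -8≡18 → S
Z(25)−M(12): 13 → N
X(23)−J(9): 14 → O
Z(25)−O(14): 11 → L
H(7)−K(10): -3≡23 → X

FQZANHSSNOLX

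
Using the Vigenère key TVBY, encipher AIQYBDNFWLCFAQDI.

Repeat the key across the message: TVBYTVBYTVBYTVBY
A(0)+T(19): 19 → T
I(8)+V(21): 29≡3 → D
Q(16)+B(1): 17 → R
Y(24)+Y(24): 48≡22 → W
B(1)+T(19): 20 → U
D(3)+V(21): 24 → Y
N(13)+B(1): 14 → O
F(5)+Y(24): 29≡3 → D
W(22)+T(19): 41≡15 → P
L(11)+V(21): 32≡6 → G
C(2)+B(1): 3 → D
F(5)+Y(24): 29≡3 → D
A(0)+T(19): 19 → T
Q(16)+V(21): 37≡11 → L
D(3)+B(1): 4 → E
I(8)+Y(24): 32≡6 → G

TDRWUYODPGDDTLEG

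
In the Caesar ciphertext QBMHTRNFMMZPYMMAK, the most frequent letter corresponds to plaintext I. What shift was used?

4

The most frequent ciphertext letter is M (appears 5 times).
M is position 12; I is position 8.
Shift = 4.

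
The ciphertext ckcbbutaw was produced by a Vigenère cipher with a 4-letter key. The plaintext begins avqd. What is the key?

cpmy

Subtract each crib letter from the matching ciphertext letter (mod 26):
c(2)−a(0)=2 → c
k(10)−v(21)=-11≡15 → p
c(2)−q(16)=-14≡12 → m
b(1)−d(3)=-2≡24 → y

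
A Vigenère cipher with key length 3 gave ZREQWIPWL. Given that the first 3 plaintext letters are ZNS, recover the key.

AEM

Subtract each crib letter from the matching ciphertext letter (mod 26):
Z(25)−Z(25)=0 → A
R(17)−N(13)=4 → E
E(4)−S(18)=-14≡12 → M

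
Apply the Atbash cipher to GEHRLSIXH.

TVSIOHRCS

G(6) → T(19)
E(4) → V(21)
H(7) → S(18)
R(17) → I(8)
L(11) → O(14)
S(18) → H(7)
I(8) → R(17)
X(23) → C(2)
H(7) → S(18)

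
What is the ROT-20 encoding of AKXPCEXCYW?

UERJWYRWSQ

A(0): 0+20=20 → U
K(10): 10+20=30≡4 → E
X(23): 23+20=43≡17 → R
P(15): 15+20=35≡9 → J
C(2): 2+20=22 → W
E(4): 4+20=24 → Y
X(23): 23+20=43≡17 → R
C(2): 2+20=22 → W
Y(24): 24+20=44≡18 → S
W(22): 22+20=42≡16 → Q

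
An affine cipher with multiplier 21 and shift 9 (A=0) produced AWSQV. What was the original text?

The inverse of 21 mod 26 is 5, since 21·5=105≡1. Apply D(y)=5·(y−9) mod 26:
A(0): 5·(0−9)=-45≡7 → H
W(22): 5·(22−9)=65≡13 → N
S(18): 5·(18−9)=45≡19 → T
Q(16): 5·(16−9)=35≡9 → J
V(21): 5·(21−9)=60≡8 → I

HNTJI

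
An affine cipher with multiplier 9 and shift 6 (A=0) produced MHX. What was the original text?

SDZ

The inverse of 9 mod 26 is 3, since 9·3=27≡1. Apply D(y)=3·(y−6) mod 26:
M(12): 3·(12−6)=18 → S
H(7): 3·(7−6)=3 → D
X(23): 3·(23−6)=51≡25 → Z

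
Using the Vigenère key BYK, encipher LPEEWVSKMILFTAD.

Repeat the key across the message: BYKBYKBYKBYKBYK
L(11)+B(1): 12 → M
P(15)+Y(24): 39≡13 → N
E(4)+K(10): 14 → O
E(4)+B(1): 5 → F
W(22)+Y(24): 46≡20 → U
V(21)+K(10): 31≡5 → F
S(18)+B(1): 19 → T
K(10)+Y(24): 34≡8 → I
M(12)+K(10): 22 → W
I(8)+B(1): 9 → J
L(11)+Y(24): 35≡9 → J
F(5)+K(10): 15 → P
T(19)+B(1): 20 → U
A(0)+Y(24): 24 → Y
D(3)+K(10): 13 → N

MNOFUFTIWJJPUYN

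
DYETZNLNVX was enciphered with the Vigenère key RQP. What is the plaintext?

MIPCJYUXGG

Repeat the key across the ciphertext: RQPRQPRQPR
D(3)−R(17): -14≡12 → M
Y(24)−Q(16): 8 → I
E(4)−P(15): -11≡15 → P
T(19)−R(17): 2 → C
Z(25)−Q(16): 9 → J
N(13)−P(15): -2≡24 → Y
L(11)−R(17): -6≡20 → U
N(13)−Q(16): -3≡23 → X
V(21)−P(15): 6 → G
X(23)−R(17): 6 → G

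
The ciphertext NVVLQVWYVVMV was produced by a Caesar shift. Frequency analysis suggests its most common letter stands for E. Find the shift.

17

The most frequent ciphertext letter is V (appears 6 times).
V is position 21; E is position 4.
Shift = 17.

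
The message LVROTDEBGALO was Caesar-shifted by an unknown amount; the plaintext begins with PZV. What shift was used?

22

From the crib: L(11)−P(15)=-4≡22, so the shift is 22.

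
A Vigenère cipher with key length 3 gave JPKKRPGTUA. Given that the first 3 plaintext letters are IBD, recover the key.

BOH

Subtract each crib letter from the matching ciphertext letter (mod 26):
J(9)−I(8)=1 → B
P(15)−B(1)=14 → O
K(10)−D(3)=7 → H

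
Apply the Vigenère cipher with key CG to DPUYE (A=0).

FVWEG

Repeat the key across the message: CGCGC
D(3)+C(2): 5 → F
P(15)+G(6): 21 → V
U(20)+C(2): 22 → W
Y(24)+G(6): 30≡4 → E
E(4)+C(2): 6 → G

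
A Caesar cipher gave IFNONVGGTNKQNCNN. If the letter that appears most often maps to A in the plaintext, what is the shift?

13

The most frequent ciphertext letter is N (appears 6 times).
N is position 13; A is position 0.
Shift = 13.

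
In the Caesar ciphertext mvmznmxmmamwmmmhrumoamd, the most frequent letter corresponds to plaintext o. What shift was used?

The most frequent ciphertext letter is m (appears 11 times).
m is position 12; o is position 14.
Shift = -2≡24.

24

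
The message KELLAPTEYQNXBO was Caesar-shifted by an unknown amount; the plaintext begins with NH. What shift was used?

23

From the crib: K(10)−N(13)=-3≡23, so the shift is 23.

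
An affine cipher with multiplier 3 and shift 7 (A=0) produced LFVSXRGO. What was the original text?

KIWVOMRL

The inverse of 3 mod 26 is 9, since 3·9=27≡1. Apply D(y)=9·(y−7) mod 26:
L(11): 9·(11−7)=36≡10 → K
F(5): 9·(5−7)=-18≡8 → I
V(21): 9·(21−7)=126≡22 → W
S(18): 9·(18−7)=99≡21 → V
X(23): 9·(23−7)=144≡14 → O
R(17): 9·(17−7)=90≡12 → M
G(6): 9·(6−7)=-9≡17 → R
O(14): 9·(14−7)=63≡11 → L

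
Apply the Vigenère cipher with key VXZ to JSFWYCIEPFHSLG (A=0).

EPERVBDBOAERGD

Repeat the key across the message: VXZVXZVXZVXZVX
J(9)+V(21): 30≡4 → E
S(18)+X(23): 41≡15 → P
F(5)+Z(25): 30≡4 → E
W(22)+V(21): 43≡17 → R
Y(24)+X(23): 47≡21 → V
C(2)+Z(25): 27≡1 → B
I(8)+V(21): 29≡3 → D
E(4)+X(23): 27≡1 → B
P(15)+Z(25): 40≡14 → O
F(5)+V(21): 26≡0 → A
H(7)+X(23): 30≡4 → E
S(18)+Z(25): 43≡17 → R
L(11)+V(21): 32≡6 → G
G(6)+X(23): 29≡3 → D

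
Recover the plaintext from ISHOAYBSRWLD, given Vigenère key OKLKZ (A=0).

Repeat the key across the ciphertext: OKLKZOKLKZOK
I(8)−O(14): -6≡20 → U
S(18)−K(10): 8 → I
H(7)−L(11): -4≡22 → W
O(14)−K(10): 4 → E
A(0)−Z(25): -25≡1 → B
Y(24)−O(14): 10 → K
B(1)−K(10): -9≡17 → R
S(18)−L(11): 7 → H
R(17)−K(10): 7 → H
W(22)−Z(25): -3≡23 → X
L(11)−O(14): -3≡23 → X
D(3)−K(10): -7≡19 → T

UIWEBKRHHXXT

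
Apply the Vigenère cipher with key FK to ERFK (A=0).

Repeat the key across the message: FKFK
E(4)+F(5): 9 → J
R(17)+K(10): 27≡1 → B
F(5)+F(5): 10 → K
K(10)+K(10): 20 → U

JBKU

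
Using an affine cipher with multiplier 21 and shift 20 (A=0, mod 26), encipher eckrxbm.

e(4): 21·4+20=104≡0 → a
c(2): 21·2+20=62≡10 → k
k(10): 21·10+20=230≡22 → w
r(17): 21·17+20=377≡13 → n
x(23): 21·23+20=503≡9 → j
b(1): 21·1+20=41≡15 → p
m(12): 21·12+20=272≡12 → m

akwnjpm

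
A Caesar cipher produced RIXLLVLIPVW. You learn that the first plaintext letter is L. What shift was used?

From the crib: R(17)−L(11)=6, so the shift is 6.

6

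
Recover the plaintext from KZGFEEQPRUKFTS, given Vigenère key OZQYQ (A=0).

WAQHOQRZTEWGDU

Repeat the key across the ciphertext: OZQYQOZQYQOZQY
K(10)−O(14): -4≡22 → W
Z(25)−Z(25): 0 → A
G(6)−Q(16): -10≡16 → Q
F(5)−Y(24): -19≡7 → H
E(4)−Q(16): -12≡14 → O
E(4)−O(14): -10≡16 → Q
Q(16)−Z(25): -9≡17 → R
P(15)−Q(16): -1≡25 → Z
R(17)−Y(24): -7≡19 → T
U(20)−Q(16): 4 → E
K(10)−O(14): -4≡22 → W
F(5)−Z(25): -20≡6 → G
T(19)−Q(16): 3 → D
S(18)−Y(24): -6≡20 → U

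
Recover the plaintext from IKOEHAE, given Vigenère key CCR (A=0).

GIXCFJC

Repeat the key across the ciphertext: CCRCCRC
I(8)−C(2): 6 → G
K(10)−C(2): 8 → I
O(14)−R(17): -3≡23 → X
E(4)−C(2): 2 → C
H(7)−C(2): 5 → F
A(0)−R(17): -17≡9 → J
E(4)−C(2): 2 → C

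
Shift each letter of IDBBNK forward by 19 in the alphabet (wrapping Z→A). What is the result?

I(8): 8+19=27≡1 → B
D(3): 3+19=22 → W
B(1): 1+19=20 → U
B(1): 1+19=20 → U
N(13): 13+19=32≡6 → G
K(10): 10+19=29≡3 → D

BWUUGD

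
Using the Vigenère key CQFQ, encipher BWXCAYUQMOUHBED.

Repeat the key across the message: CQFQCQFQCQFQCQF
B(1)+C(2): 3 → D
W(22)+Q(16): 38≡12 → M
X(23)+F(5): 28≡2 → C
C(2)+Q(16): 18 → S
A(0)+C(2): 2 → C
Y(24)+Q(16): 40≡14 → O
U(20)+F(5): 25 → Z
Q(16)+Q(16): 32≡6 → G
M(12)+C(2): 14 → O
O(14)+Q(16): 30≡4 → E
U(20)+F(5): 25 → Z
H(7)+Q(16): 23 → X
B(1)+C(2): 3 → D
E(4)+Q(16): 20 → U
D(3)+F(5): 8 → I

DMCSCOZGOEZXDUI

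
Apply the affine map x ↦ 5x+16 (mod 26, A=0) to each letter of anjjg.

qdjju

a(0): 5·0+16=16 → q
n(13): 5·13+16=81≡3 → d
j(9): 5·9+16=61≡9 → j
j(9): 5·9+16=61≡9 → j
g(6): 5·6+16=46≡20 → u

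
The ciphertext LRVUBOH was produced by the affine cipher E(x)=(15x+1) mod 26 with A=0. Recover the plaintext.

The inverse of 15 mod 26 is 7, since 15·7=105≡1. Apply D(y)=7·(y−1) mod 26:
L(11): 7·(11−1)=70≡18 → S
R(17): 7·(17−1)=112≡8 → I
V(21): 7·(21−1)=140≡10 → K
U(20): 7·(20−1)=133≡3 → D
B(1): 7·(1−1)=0 → A
O(14): 7·(14−1)=91≡13 → N
H(7): 7·(7−1)=42≡16 → Q

SIKDANQ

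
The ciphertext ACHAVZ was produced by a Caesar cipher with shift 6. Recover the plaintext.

UWBUPT

A(0): 0−6=-6≡20 → U
C(2): 2−6=-4≡22 → W
H(7): 7−6=1 → B
A(0): 0−6=-6≡20 → U
V(21): 21−6=15 → P
Z(25): 25−6=19 → T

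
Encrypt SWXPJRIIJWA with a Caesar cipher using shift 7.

ZDEWQYPPQDH

S(18): 18+7=25 → Z
W(22): 22+7=29≡3 → D
X(23): 23+7=30≡4 → E
P(15): 15+7=22 → W
J(9): 9+7=16 → Q
R(17): 17+7=24 → Y
I(8): 8+7=15 → P
I(8): 8+7=15 → P
J(9): 9+7=16 → Q
W(22): 22+7=29≡3 → D
A(0): 0+7=7 → H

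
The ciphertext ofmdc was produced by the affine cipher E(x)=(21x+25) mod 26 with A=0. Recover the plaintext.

xenup

The inverse of 21 mod 26 is 5, since 21·5=105≡1. Apply D(y)=5·(y−25) mod 26:
o(14): 5·(14−25)=-55≡23 → x
f(5): 5·(5−25)=-100≡4 → e
m(12): 5·(12−25)=-65≡13 → n
d(3): 5·(3−25)=-110≡20 → u
c(2): 5·(2−25)=-115≡15 → p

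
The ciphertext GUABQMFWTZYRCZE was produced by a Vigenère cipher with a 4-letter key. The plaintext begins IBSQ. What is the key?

YTIL

Subtract each crib letter from the matching ciphertext letter (mod 26):
G(6)−I(8)=-2≡24 → Y
U(20)−B(1)=19 → T
A(0)−S(18)=-18≡8 → I
B(1)−Q(16)=-15≡11 → L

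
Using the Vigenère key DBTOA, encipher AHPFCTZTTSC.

DIITCWAMHSF

Repeat the key across the message: DBTOADBTOAD
A(0)+D(3): 3 → D
H(7)+B(1): 8 → I
P(15)+T(19): 34≡8 → I
F(5)+O(14): 19 → T
C(2)+A(0): 2 → C
T(19)+D(3): 22 → W
Z(25)+B(1): 26≡0 → A
T(19)+T(19): 38≡12 → M
T(19)+O(14): 33≡7 → H
S(18)+A(0): 18 → S
C(2)+D(3): 5 → F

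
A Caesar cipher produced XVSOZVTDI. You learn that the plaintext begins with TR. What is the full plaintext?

TROKVRPZE

From the crib: X(23)−T(19)=4, so the shift is 4.
Subtract 4 from each ciphertext letter:
X(23): 23−4=19 → T
V(21): 21−4=17 → R
S(18): 18−4=14 → O
O(14): 14−4=10 → K
Z(25): 25−4=21 → V
V(21): 21−4=17 → R
T(19): 19−4=15 → P
D(3): 3−4=-1≡25 → Z
I(8): 8−4=4 → E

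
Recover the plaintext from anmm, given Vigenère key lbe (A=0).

Repeat the key across the ciphertext: lbel
a(0)−l(11): -11≡15 → p
n(13)−b(1): 12 → m
m(12)−e(4): 8 → i
m(12)−l(11): 1 → b

pmib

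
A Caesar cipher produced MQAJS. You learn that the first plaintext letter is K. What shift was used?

2

From the crib: M(12)−K(10)=2, so the shift is 2.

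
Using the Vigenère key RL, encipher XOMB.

OZDM

Repeat the key across the message: RLRL
X(23)+R(17): 40≡14 → O
O(14)+L(11): 25 → Z
M(12)+R(17): 29≡3 → D
B(1)+L(11): 12 → M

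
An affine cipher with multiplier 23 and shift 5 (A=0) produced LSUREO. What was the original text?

The inverse of 23 mod 26 is 17, since 23·17=391≡1. Apply D(y)=17·(y−5) mod 26:
L(11): 17·(11−5)=102≡24 → Y
S(18): 17·(18−5)=221≡13 → N
U(20): 17·(20−5)=255≡21 → V
R(17): 17·(17−5)=204≡22 → W
E(4): 17·(4−5)=-17≡9 → J
O(14): 17·(14−5)=153≡23 → X

YNVWJX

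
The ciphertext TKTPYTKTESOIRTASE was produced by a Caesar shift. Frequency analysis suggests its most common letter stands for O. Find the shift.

5

The most frequent ciphertext letter is T (appears 5 times).
T is position 19; O is position 14.
Shift = 5.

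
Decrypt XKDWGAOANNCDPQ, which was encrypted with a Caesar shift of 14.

X(23): 23−14=9 → J
K(10): 10−14=-4≡22 → W
D(3): 3−14=-11≡15 → P
W(22): 22−14=8 → I
G(6): 6−14=-8≡18 → S
A(0): 0−14=-14≡12 → M
O(14): 14−14=0 → A
A(0): 0−14=-14≡12 → M
N(13): 13−14=-1≡25 → Z
N(13): 13−14=-1≡25 → Z
C(2): 2−14=-12≡14 → O
D(3): 3−14=-11≡15 → P
P(15): 15−14=1 → B
Q(16): 16−14=2 → C

JWPISMAMZZOPBC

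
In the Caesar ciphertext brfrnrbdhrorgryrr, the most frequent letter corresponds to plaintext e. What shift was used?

The most frequent ciphertext letter is r (appears 8 times).
r is position 17; e is position 4.
Shift = 13.

13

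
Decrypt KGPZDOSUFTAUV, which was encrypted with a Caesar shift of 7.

K(10): 10−7=3 → D
G(6): 6−7=-1≡25 → Z
P(15): 15−7=8 → I
Z(25): 25−7=18 → S
D(3): 3−7=-4≡22 → W
O(14): 14−7=7 → H
S(18): 18−7=11 → L
U(20): 20−7=13 → N
F(5): 5−7=-2≡24 → Y
T(19): 19−7=12 → M
A(0): 0−7=-7≡19 → T
U(20): 20−7=13 → N
V(21): 21−7=14 → O

DZISWHLNYMTNO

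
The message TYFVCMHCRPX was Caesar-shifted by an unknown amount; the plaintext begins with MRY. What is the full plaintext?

From the crib: T(19)−M(12)=7, so the shift is 7.
Subtract 7 from each ciphertext letter:
T(19): 19−7=12 → M
Y(24): 24−7=17 → R
F(5): 5−7=-2≡24 → Y
V(21): 21−7=14 → O
C(2): 2−7=-5≡21 → V
M(12): 12−7=5 → F
H(7): 7−7=0 → A
C(2): 2−7=-5≡21 → V
R(17): 17−7=10 → K
P(15): 15−7=8 → I
X(23): 23−7=16 → Q

MRYOVFAVKIQ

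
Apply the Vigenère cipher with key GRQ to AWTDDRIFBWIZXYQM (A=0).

GNJJUHOWRCZPDPGS

Repeat the key across the message: GRQGRQGRQGRQGRQG
A(0)+G(6): 6 → G
W(22)+R(17): 39≡13 → N
T(19)+Q(16): 35≡9 → J
D(3)+G(6): 9 → J
D(3)+R(17): 20 → U
R(17)+Q(16): 33≡7 → H
I(8)+G(6): 14 → O
F(5)+R(17): 22 → W
B(1)+Q(16): 17 → R
W(22)+G(6): 28≡2 → C
I(8)+R(17): 25 → Z
Z(25)+Q(16): 41≡15 → P
X(23)+G(6): 29≡3 → D
Y(24)+R(17): 41≡15 → P
Q(16)+Q(16): 32≡6 → G
M(12)+G(6): 18 → S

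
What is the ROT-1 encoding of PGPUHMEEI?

P(15): 15+1=16 → Q
G(6): 6+1=7 → H
P(15): 15+1=16 → Q
U(20): 20+1=21 → V
H(7): 7+1=8 → I
M(12): 12+1=13 → N
E(4): 4+1=5 → F
E(4): 4+1=5 → F
I(8): 8+1=9 → J

QHQVINFFJ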